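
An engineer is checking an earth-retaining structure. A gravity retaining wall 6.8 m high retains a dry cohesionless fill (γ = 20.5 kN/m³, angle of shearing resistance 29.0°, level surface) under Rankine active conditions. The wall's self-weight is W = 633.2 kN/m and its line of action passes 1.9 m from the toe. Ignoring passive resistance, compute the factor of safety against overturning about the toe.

3.23

K_a = tan²(45° − 29.0°/2) = 0.3470.
P_a = ½K_aγH² = 0.5×0.3470×20.5×6.8² = 164.5 kN/m, acting at H/3 = 2.267 m above the base.
Overturning moment M_o = P_a × H/3 = 164.5 × 2.267 = 372.8.
Resisting moment M_r = W × 1.9 = 633.2 × 1.9 = 1203.
FS_overturning = M_r/M_o = 1203/372.8 = 3.228.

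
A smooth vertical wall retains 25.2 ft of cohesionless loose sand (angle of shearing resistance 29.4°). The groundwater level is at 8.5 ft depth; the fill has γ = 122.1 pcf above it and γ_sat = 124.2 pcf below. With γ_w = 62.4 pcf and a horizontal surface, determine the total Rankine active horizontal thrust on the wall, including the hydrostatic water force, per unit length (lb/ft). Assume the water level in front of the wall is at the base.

19100 lb/ft

K_a = tan²(45° − φ/2) = 0.3415.
γ' = 124.2 − 62.4 = 61.80 pcf. Depth below WT = 16.7 ft.
σ'_h at WT = K_a γ d_w = 354.4 psf; at base = 354.4 + K_a γ' × 16.7 = 706.8 psf.
P₁ (0–8.5 ft) = ½×354.4×8.5 = 1506. P₂ (8.5–25.2 ft) = ½(354.4+706.8)×16.7 = 8861.
P_w = ½ γ_w h₂² = 0.5×62.4×16.7² = 8701. Total = 1506+8861+8701 = 19070 lb/ft.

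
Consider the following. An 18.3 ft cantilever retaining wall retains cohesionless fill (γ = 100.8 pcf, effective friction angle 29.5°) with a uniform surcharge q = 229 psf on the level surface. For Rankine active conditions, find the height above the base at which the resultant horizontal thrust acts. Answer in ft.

6.71 ft

K_a = 0.3401.
Triangular part P₁ = ½K_aγH² = 5740 at H/3 = 6.100 ft; rectangular part P₂ = K_a q H = 1425 at H/2 = 9.150 ft.
ȳ = (P₁·6.100 + P₂·9.150)/(P₁+P₂) = 6.707 ft.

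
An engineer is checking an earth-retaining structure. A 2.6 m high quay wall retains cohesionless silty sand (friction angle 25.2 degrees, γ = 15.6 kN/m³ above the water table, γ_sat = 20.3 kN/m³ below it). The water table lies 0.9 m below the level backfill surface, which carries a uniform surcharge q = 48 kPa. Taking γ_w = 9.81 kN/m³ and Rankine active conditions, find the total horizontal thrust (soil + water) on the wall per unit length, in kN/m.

K_a = tan²(45° − φ/2) = 0.4027.
γ' = 20.3 − 9.81 = 10.49 kN/m³. h₂ = H − d_w = 1.7 m.
σ'_h: at surface K_a·q = 19.33; at WT K_a(q+γd_w) = 24.99; at base K_a(q+γd_w+γ'h₂) = 32.17 kPa.
P₁ = ½(19.33+24.99)×0.9 = 19.94; P₂ = ½(24.99+32.17)×1.7 = 48.58; P_w = ½γ_w h₂² = 14.18.
Total = 19.94+48.58+14.18 = 82.70 kN/m.

82.7 kN/m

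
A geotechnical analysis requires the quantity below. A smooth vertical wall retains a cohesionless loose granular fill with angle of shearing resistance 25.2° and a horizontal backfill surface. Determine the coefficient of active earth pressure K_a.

0.403

K_a = (1 − sin φ)/(1 + sin φ) = (1 − sin 25.2°)/(1 + sin 25.2°) = 0.4027.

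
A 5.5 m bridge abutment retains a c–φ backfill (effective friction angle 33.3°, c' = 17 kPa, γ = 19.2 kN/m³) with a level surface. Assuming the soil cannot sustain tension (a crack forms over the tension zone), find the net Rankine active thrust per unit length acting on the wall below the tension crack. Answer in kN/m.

K_a = 0.2911; √K_a = 0.5396.
Tension-crack depth z_c = 2c/(γ√K_a) = 2×17/(19.2×0.5396) = 3.282 m.
σ_a at base = K_a γ H − 2c√K_a = 0.2911×19.2×5.5 − 2×17×0.5396 = 12.40 kPa.
P_a = ½ × 12.40 × (H − z_c) = 0.5×12.40×2.218 = 13.75 kN/m.

13.8 kN/m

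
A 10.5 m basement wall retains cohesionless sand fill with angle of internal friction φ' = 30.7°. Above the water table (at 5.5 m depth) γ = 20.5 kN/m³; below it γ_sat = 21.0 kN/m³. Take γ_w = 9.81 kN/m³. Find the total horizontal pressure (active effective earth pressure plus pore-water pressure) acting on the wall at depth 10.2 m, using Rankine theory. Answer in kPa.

99.7 kPa

K_a = (1 − sin φ)/(1 + sin φ) = 0.3240.
γ' = 21.0 − 9.81 = 11.19 kN/m³.
Effective vertical stress at 10.2 m: σ'_v = 20.5×5.5 + 11.19×4.70 = 165.3 kPa.
σ'_h = K_a σ'_v = 0.3240 × 165.3 = 53.58 kPa; u = γ_w × 4.70 = 46.11 kPa.
Total σ_h = 53.58 + 46.11 = 99.68 kPa.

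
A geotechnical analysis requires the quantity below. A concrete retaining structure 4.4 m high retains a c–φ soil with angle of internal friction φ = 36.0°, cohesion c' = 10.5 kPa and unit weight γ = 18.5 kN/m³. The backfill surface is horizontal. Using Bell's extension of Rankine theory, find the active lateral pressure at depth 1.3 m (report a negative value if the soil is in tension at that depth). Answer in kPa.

-4.46 kPa

K_a = (1 − sin φ)/(1 + sin φ) = 0.2596.
σ_a = K_a γ z − 2c√K_a = 0.2596×18.5×1.3 − 2×10.5×0.5095 = -4.456 kPa.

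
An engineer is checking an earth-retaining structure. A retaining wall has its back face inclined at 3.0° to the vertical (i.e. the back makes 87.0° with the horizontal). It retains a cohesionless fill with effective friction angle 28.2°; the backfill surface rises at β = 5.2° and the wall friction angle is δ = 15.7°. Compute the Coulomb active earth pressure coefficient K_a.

K_a = sin²(α+φ) / [sin²α · sin(α−δ) · (1 + √{sin(φ+δ)sin(φ−β) / (sin(α−δ)sin(α+β))})²].
With α = 87.0°, φ = 28.2°, δ = 15.7°, β = 5.2°: K_a = 0.3678.

0.368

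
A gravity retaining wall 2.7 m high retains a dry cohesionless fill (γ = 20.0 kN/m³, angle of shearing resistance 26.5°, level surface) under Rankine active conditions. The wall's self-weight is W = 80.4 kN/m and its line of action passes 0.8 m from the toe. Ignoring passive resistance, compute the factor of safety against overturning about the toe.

2.56

K_a = tan²(45° − 26.5°/2) = 0.3829.
P_a = ½K_aγH² = 0.5×0.3829×20.0×2.7² = 27.92 kN/m, acting at H/3 = 0.9000 m above the base.
Overturning moment M_o = P_a × H/3 = 27.92 × 0.9000 = 25.12.
Resisting moment M_r = W × 0.8 = 80.4 × 0.8 = 64.32.
FS_overturning = M_r/M_o = 64.32/25.12 = 2.560.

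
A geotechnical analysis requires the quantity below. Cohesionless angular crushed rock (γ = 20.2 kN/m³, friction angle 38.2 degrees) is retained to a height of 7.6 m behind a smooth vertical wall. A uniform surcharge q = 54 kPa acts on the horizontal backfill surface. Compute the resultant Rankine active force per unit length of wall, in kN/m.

234 kN/m

K_a = tan²(45° − φ/2) = 0.2358.
Soil triangle: ½ K_a γ H² = 0.5×0.2358×20.2×7.6² = 137.5 kN/m.
Surcharge rectangle: K_a q H = 0.2358×54×7.6 = 96.76 kN/m.
Total = 137.5 + 96.76 = 234.3 kN/m.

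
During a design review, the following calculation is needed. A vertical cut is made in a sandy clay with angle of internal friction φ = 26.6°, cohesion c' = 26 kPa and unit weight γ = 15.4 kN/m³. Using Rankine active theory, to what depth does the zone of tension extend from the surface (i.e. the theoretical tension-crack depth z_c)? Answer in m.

K_a = tan²(45° − 26.6°/2) = 0.3814; √K_a = 0.6176.
The active pressure is zero where K_a γ z = 2c√K_a, so z_c = 2c/(γ√K_a) = 2×26/(15.4×0.6176) = 5.467 m.

5.47 m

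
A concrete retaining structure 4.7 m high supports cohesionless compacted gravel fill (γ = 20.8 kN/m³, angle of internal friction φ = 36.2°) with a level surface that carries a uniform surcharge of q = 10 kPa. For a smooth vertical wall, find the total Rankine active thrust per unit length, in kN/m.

K_a = tan²(45° − φ/2) = 0.2574.
Soil triangle: ½ K_a γ H² = 0.5×0.2574×20.8×4.7² = 59.13 kN/m.
Surcharge rectangle: K_a q H = 0.2574×10×4.7 = 12.10 kN/m.
Total = 59.13 + 12.10 = 71.23 kN/m.

71.2 kN/m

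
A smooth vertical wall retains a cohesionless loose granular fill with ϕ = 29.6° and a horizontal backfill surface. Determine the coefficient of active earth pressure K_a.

K_a = tan²(45° − φ/2) = tan²(30.20°) = 0.3387.

0.339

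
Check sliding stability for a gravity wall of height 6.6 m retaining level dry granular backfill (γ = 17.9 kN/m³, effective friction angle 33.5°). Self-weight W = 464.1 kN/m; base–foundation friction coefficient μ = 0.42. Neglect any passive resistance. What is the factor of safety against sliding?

1.73

K_a = tan²(45° − 33.5°/2) = 0.2887.
P_a = ½K_aγH² = 0.5×0.2887×17.9×6.6² = 112.6 kN/m, acting at H/3 = 2.200 m above the base.
FS_sliding = μW / P_a = 0.42×464.1 / 112.6 = 1.732.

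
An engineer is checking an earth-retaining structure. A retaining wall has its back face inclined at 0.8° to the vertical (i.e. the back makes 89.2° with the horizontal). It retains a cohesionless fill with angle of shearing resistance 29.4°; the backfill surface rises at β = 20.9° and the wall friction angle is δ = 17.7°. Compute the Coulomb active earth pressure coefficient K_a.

K_a = sin²(α+φ) / [sin²α · sin(α−δ) · (1 + √{sin(φ+δ)sin(φ−β) / (sin(α−δ)sin(α+β))})²].
With α = 89.2°, φ = 29.4°, δ = 17.7°, β = 20.9°: K_a = 0.4470.

0.447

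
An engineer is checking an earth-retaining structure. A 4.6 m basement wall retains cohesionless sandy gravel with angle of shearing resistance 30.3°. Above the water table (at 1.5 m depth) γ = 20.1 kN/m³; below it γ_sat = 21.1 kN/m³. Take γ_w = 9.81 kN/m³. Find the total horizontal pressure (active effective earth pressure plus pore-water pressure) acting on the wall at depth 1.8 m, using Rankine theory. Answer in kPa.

K_a = (1 − sin φ)/(1 + sin φ) = 0.3293.
γ' = 21.1 − 9.81 = 11.29 kN/m³.
Effective vertical stress at 1.8 m: σ'_v = 20.1×1.5 + 11.29×0.300 = 33.54 kPa.
σ'_h = K_a σ'_v = 0.3293 × 33.54 = 11.04 kPa; u = γ_w × 0.300 = 2.943 kPa.
Total σ_h = 11.04 + 2.943 = 13.99 kPa.

14.0 kPa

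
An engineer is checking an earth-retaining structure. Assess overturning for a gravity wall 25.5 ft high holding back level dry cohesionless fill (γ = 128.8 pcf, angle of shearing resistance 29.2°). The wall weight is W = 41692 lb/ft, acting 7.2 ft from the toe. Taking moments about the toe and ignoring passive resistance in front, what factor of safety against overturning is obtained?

2.45

K_a = tan²(45° − 29.2°/2) = 0.3442.
P_a = ½K_aγH² = 0.5×0.3442×128.8×25.5² = 14410 lb/ft, acting at H/3 = 8.500 ft above the base.
Overturning moment M_o = P_a × H/3 = 14410 × 8.500 = 122500.
Resisting moment M_r = W × 7.2 = 41692 × 7.2 = 300200.
FS_overturning = M_r/M_o = 300200/122500 = 2.450.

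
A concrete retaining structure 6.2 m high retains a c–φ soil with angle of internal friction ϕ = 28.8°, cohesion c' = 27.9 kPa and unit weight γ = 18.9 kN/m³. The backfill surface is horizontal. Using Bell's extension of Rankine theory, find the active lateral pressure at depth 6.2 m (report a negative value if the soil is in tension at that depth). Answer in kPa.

7.98 kPa

K_a = (1 − sin φ)/(1 + sin φ) = 0.3498.
σ_a = K_a γ z − 2c√K_a = 0.3498×18.9×6.2 − 2×27.9×0.5914 = 7.984 kPa.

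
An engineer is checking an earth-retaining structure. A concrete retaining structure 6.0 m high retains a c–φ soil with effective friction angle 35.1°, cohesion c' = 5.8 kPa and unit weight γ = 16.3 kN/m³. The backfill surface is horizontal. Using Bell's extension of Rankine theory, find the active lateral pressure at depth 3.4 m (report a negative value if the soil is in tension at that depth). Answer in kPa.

8.93 kPa

K_a = (1 − sin φ)/(1 + sin φ) = 0.2698.
σ_a = K_a γ z − 2c√K_a = 0.2698×16.3×3.4 − 2×5.8×0.5195 = 8.929 kPa.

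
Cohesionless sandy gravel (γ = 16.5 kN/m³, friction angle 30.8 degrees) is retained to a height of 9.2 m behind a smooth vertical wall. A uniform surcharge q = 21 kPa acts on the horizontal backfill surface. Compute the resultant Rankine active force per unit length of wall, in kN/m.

K_a = tan²(45° − φ/2) = 0.3227.
Soil triangle: ½ K_a γ H² = 0.5×0.3227×16.5×9.2² = 225.3 kN/m.
Surcharge rectangle: K_a q H = 0.3227×21×9.2 = 62.35 kN/m.
Total = 225.3 + 62.35 = 287.7 kN/m.

288 kN/m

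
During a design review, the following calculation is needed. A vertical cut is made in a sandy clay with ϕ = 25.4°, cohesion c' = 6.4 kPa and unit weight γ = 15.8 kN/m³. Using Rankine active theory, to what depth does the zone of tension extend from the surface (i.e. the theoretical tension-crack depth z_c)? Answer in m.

1.28 m

K_a = tan²(45° − 25.4°/2) = 0.3996; √K_a = 0.6322.
The active pressure is zero where K_a γ z = 2c√K_a, so z_c = 2c/(γ√K_a) = 2×6.4/(15.8×0.6322) = 1.281 m.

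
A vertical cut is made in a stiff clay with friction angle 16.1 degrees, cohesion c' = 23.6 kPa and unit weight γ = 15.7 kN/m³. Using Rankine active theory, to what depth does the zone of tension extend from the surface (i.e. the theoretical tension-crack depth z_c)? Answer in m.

K_a = tan²(45° − 16.1°/2) = 0.5658; √K_a = 0.7522.
The active pressure is zero where K_a γ z = 2c√K_a, so z_c = 2c/(γ√K_a) = 2×23.6/(15.7×0.7522) = 3.997 m.

4.00 m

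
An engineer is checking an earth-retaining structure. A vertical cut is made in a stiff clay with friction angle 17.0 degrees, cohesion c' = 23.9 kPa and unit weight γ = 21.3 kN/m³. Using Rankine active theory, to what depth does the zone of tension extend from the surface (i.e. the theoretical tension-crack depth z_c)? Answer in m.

K_a = tan²(45° − 17.0°/2) = 0.5475; √K_a = 0.7400.
The active pressure is zero where K_a γ z = 2c√K_a, so z_c = 2c/(γ√K_a) = 2×23.9/(21.3×0.7400) = 3.033 m.

3.03 m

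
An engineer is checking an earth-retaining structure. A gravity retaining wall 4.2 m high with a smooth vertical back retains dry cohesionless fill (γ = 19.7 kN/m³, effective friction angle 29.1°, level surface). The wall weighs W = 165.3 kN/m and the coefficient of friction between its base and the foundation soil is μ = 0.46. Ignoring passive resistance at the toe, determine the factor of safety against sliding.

K_a = tan²(45° − 29.1°/2) = 0.3456.
P_a = ½K_aγH² = 0.5×0.3456×19.7×4.2² = 60.05 kN/m, acting at H/3 = 1.400 m above the base.
FS_sliding = μW / P_a = 0.46×165.3 / 60.05 = 1.266.

1.27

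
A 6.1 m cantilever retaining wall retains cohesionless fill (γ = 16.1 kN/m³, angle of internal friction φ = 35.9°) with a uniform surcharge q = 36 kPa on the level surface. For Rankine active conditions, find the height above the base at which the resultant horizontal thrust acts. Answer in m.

2.46 m

K_a = 0.2607.
Triangular part P₁ = ½K_aγH² = 78.10 at H/3 = 2.033 m; rectangular part P₂ = K_a q H = 57.26 at H/2 = 3.050 m.
ȳ = (P₁·2.033 + P₂·3.050)/(P₁+P₂) = 2.463 m.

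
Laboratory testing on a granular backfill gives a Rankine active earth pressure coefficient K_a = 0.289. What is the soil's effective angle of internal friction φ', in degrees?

K_a = tan²(45° − φ/2) ⇒ 45° − φ/2 = arctan(√0.289) = 28.26°.
φ = 2(45° − 28.26°) = 33.48°.

33.5°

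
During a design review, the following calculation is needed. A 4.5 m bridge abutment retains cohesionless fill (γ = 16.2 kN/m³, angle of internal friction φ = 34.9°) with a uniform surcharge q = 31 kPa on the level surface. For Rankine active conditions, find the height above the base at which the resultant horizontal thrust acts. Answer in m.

K_a = 0.2721.
Triangular part P₁ = ½K_aγH² = 44.64 at H/3 = 1.500 m; rectangular part P₂ = K_a q H = 37.96 at H/2 = 2.250 m.
ȳ = (P₁·1.500 + P₂·2.250)/(P₁+P₂) = 1.845 m.

1.84 m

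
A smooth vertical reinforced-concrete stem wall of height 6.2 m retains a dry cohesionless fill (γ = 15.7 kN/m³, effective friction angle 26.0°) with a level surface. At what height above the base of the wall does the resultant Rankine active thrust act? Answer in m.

2.07 m

K_a = 0.3905.
The pressure distribution is triangular, so the resultant acts at H/3 above the base = 6.2/3 = 2.067 m.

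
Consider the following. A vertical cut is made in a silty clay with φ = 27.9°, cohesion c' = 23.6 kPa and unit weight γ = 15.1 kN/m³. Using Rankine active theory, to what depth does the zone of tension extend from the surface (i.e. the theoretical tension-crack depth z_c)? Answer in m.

5.19 m

K_a = tan²(45° − 27.9°/2) = 0.3625; √K_a = 0.6020.
The active pressure is zero where K_a γ z = 2c√K_a, so z_c = 2c/(γ√K_a) = 2×23.6/(15.1×0.6020) = 5.192 m.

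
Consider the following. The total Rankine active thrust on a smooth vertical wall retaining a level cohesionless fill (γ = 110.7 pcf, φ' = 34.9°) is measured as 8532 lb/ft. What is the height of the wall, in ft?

23.8 ft

K_a = 0.2721. P_a = ½ K_a γ H² ⇒ H = √(2P_a/(K_a γ)).
H = √(2×8532/(0.2721×110.7)) = 23.80 ft.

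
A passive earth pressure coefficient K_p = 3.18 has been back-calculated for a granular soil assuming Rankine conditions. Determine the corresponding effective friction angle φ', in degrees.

31.4°

K_p = (1+sin φ)/(1−sin φ) ⇒ sin φ = (K_p − 1)/(K_p + 1) = 0.5215.
φ = arcsin(0.5215) = 31.44°.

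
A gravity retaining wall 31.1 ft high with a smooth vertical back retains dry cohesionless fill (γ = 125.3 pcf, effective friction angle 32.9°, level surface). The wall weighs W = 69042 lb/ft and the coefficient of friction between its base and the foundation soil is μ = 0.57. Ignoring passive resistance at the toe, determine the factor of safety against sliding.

K_a = tan²(45° − 32.9°/2) = 0.2960.
P_a = ½K_aγH² = 0.5×0.2960×125.3×31.1² = 17940 lb/ft, acting at H/3 = 10.37 ft above the base.
FS_sliding = μW / P_a = 0.57×69042 / 17940 = 2.194.

2.19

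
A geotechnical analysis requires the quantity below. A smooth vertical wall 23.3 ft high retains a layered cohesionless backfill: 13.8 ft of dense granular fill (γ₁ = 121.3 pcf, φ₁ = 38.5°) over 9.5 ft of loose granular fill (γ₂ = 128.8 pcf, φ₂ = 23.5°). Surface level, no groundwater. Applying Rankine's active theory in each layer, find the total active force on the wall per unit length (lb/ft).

12000 lb/ft

K_a1 = tan²(45°−38.5°/2) = 0.2327; K_a2 = tan²(45°−23.5°/2) = 0.4298.
Layer 1: σ at base = K_a1 γ₁ h₁ = 389.4 psf; P₁ = ½×389.4×13.8 = 2687.
Layer 2: σ_v at top = γ₁h₁ = 1674; σ_h top = K_a2×1674 = 719.5; σ_h base = K_a2×(1674+128.8×9.5) = 1246.
P₂ = ½(719.5+1246)×9.5 = 9334. Total P_a = 2687+9334 = 12020 lb/ft.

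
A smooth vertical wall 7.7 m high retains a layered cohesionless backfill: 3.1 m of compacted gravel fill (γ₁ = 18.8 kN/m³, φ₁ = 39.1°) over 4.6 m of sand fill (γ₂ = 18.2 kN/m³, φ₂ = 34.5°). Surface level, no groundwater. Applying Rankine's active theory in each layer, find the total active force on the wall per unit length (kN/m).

148 kN/m

K_a1 = tan²(45°−39.1°/2) = 0.2265; K_a2 = tan²(45°−34.5°/2) = 0.2768.
Layer 1: σ at base = K_a1 γ₁ h₁ = 13.20 kPa; P₁ = ½×13.20×3.1 = 20.46.
Layer 2: σ_v at top = γ₁h₁ = 58.28; σ_h top = K_a2×58.28 = 16.13; σ_h base = K_a2×(58.28+18.2×4.6) = 39.31.
P₂ = ½(16.13+39.31)×4.6 = 127.5. Total P_a = 20.46+127.5 = 148.0 kN/m.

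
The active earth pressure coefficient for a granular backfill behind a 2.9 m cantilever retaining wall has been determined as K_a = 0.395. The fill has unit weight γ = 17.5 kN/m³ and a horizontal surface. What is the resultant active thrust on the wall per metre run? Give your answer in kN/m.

29.1 kN/m

P = ½ K_a γ H² = 0.5 × 0.395 × 17.5 × 2.9² = 29.07 kN/m.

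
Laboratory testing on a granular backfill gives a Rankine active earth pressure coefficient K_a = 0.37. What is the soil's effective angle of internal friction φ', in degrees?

K_a = tan²(45° − φ/2) ⇒ 45° − φ/2 = arctan(√0.37) = 31.31°.
φ = 2(45° − 31.31°) = 27.38°.

27.4°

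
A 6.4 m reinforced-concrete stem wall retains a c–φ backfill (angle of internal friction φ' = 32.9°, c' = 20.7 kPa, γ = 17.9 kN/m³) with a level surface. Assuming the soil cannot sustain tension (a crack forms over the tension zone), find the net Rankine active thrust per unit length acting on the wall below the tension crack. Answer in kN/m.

K_a = 0.2960; √K_a = 0.5441.
Tension-crack depth z_c = 2c/(γ√K_a) = 2×20.7/(17.9×0.5441) = 4.251 m.
σ_a at base = K_a γ H − 2c√K_a = 0.2960×17.9×6.4 − 2×20.7×0.5441 = 11.39 kPa.
P_a = ½ × 11.39 × (H − z_c) = 0.5×11.39×2.149 = 12.24 kN/m.

12.2 kN/m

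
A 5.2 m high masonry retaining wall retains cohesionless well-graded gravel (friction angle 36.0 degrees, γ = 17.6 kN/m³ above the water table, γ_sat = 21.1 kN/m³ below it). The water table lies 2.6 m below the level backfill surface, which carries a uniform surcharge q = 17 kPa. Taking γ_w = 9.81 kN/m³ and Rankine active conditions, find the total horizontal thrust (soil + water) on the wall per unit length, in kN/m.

112 kN/m

K_a = tan²(45° − φ/2) = 0.2596.
γ' = 21.1 − 9.81 = 11.29 kN/m³. h₂ = H − d_w = 2.6 m.
σ'_h: at surface K_a·q = 4.413; at WT K_a(q+γd_w) = 16.29; at base K_a(q+γd_w+γ'h₂) = 23.91 kPa.
P₁ = ½(4.413+16.29)×2.6 = 26.92; P₂ = ½(16.29+23.91)×2.6 = 52.27; P_w = ½γ_w h₂² = 33.16.
Total = 26.92+52.27+33.16 = 112.3 kN/m.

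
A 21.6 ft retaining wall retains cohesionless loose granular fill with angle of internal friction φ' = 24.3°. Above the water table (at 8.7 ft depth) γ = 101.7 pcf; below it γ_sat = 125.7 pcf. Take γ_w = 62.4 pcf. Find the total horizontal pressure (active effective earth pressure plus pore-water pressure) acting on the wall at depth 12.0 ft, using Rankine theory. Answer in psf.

662 psf

K_a = (1 − sin φ)/(1 + sin φ) = 0.4169.
γ' = 125.7 − 62.4 = 63.30 pcf.
Effective vertical stress at 12.0 ft: σ'_v = 101.7×8.7 + 63.30×3.30 = 1094 psf.
σ'_h = K_a σ'_v = 0.4169 × 1094 = 456.0 psf; u = γ_w × 3.30 = 205.9 psf.
Total σ_h = 456.0 + 205.9 = 661.9 psf.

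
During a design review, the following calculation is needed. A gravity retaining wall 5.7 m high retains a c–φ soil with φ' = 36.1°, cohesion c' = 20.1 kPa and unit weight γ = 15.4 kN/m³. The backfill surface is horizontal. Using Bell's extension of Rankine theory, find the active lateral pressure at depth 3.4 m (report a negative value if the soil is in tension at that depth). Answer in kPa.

K_a = (1 − sin φ)/(1 + sin φ) = 0.2585.
σ_a = K_a γ z − 2c√K_a = 0.2585×15.4×3.4 − 2×20.1×0.5084 = -6.904 kPa.

-6.90 kPa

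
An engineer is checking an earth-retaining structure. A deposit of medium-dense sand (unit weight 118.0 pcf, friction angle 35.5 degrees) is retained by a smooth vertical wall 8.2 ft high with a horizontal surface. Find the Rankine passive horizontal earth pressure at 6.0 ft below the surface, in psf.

2670 psf

K_p = (1 + sin φ)/(1 − sin φ) = 3.770.
σ_h = K_p γ z = 3.770 × 118.0 × 6.0 = 2669 psf.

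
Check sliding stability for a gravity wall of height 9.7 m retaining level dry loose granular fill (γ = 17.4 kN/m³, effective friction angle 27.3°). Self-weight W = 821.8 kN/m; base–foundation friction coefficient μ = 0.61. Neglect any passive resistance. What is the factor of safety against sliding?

1.65

K_a = tan²(45° − 27.3°/2) = 0.3711.
P_a = ½K_aγH² = 0.5×0.3711×17.4×9.7² = 303.8 kN/m, acting at H/3 = 3.233 m above the base.
FS_sliding = μW / P_a = 0.61×821.8 / 303.8 = 1.650.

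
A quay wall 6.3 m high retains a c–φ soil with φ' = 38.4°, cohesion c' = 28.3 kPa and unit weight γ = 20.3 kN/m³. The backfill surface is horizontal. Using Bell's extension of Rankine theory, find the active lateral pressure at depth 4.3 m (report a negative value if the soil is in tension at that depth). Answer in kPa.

-6.96 kPa

K_a = (1 − sin φ)/(1 + sin φ) = 0.2337.
σ_a = K_a γ z − 2c√K_a = 0.2337×20.3×4.3 − 2×28.3×0.4834 = -6.962 kPa.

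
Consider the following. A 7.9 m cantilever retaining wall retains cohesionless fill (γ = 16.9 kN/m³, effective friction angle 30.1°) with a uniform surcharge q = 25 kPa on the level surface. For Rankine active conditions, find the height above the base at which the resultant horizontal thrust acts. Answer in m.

2.99 m

K_a = 0.3320.
Triangular part P₁ = ½K_aγH² = 175.1 at H/3 = 2.633 m; rectangular part P₂ = K_a q H = 65.57 at H/2 = 3.950 m.
ȳ = (P₁·2.633 + P₂·3.950)/(P₁+P₂) = 2.992 m.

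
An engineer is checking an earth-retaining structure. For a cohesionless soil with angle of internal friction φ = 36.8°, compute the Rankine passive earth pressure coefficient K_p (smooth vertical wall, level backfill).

3.99

K_p = (1 + sin φ)/(1 − sin φ) = tan²(45° + 36.8°/2) = 3.988.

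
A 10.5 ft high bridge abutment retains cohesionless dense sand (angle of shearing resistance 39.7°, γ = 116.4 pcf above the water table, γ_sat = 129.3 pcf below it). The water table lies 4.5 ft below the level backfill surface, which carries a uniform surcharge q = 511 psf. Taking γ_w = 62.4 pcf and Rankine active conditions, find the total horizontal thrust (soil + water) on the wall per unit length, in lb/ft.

3520 lb/ft

K_a = tan²(45° − φ/2) = 0.2204.
γ' = 129.3 − 62.4 = 66.90 pcf. h₂ = H − d_w = 6.0 ft.
σ'_h: at surface K_a·q = 112.6; at WT K_a(q+γd_w) = 228.1; at base K_a(q+γd_w+γ'h₂) = 316.6 psf.
P₁ = ½(112.6+228.1)×4.5 = 766.7; P₂ = ½(228.1+316.6)×6.0 = 1634; P_w = ½γ_w h₂² = 1123.
Total = 766.7+1634+1123 = 3524 lb/ft.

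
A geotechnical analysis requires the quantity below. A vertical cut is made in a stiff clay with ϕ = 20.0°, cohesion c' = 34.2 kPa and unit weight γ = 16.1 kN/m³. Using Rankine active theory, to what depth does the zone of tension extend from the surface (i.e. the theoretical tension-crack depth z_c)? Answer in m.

6.07 m

K_a = tan²(45° − 20.0°/2) = 0.4903; √K_a = 0.7002.
The active pressure is zero where K_a γ z = 2c√K_a, so z_c = 2c/(γ√K_a) = 2×34.2/(16.1×0.7002) = 6.067 m.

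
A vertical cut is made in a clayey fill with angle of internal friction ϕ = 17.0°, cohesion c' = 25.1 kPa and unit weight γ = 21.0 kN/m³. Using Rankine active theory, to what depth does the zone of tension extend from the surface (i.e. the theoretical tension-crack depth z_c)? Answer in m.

3.23 m

K_a = tan²(45° − 17.0°/2) = 0.5475; √K_a = 0.7400.
The active pressure is zero where K_a γ z = 2c√K_a, so z_c = 2c/(γ√K_a) = 2×25.1/(21.0×0.7400) = 3.231 m.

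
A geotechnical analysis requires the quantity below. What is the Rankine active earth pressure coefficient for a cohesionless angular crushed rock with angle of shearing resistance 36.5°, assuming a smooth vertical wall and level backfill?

0.254

K_a = (1 − sin φ)/(1 + sin φ) = (1 − sin 36.5°)/(1 + sin 36.5°) = 0.2541.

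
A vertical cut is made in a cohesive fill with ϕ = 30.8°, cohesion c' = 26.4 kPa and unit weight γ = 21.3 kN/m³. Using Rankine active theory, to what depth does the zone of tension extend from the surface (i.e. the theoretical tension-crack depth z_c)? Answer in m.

4.36 m

K_a = tan²(45° − 30.8°/2) = 0.3227; √K_a = 0.5681.
The active pressure is zero where K_a γ z = 2c√K_a, so z_c = 2c/(γ√K_a) = 2×26.4/(21.3×0.5681) = 4.364 m.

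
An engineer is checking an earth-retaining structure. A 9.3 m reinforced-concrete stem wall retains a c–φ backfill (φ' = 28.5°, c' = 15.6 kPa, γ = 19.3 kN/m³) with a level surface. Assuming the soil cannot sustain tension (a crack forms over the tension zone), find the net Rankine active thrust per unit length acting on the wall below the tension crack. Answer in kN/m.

148 kN/m

K_a = 0.3540; √K_a = 0.5949.
Tension-crack depth z_c = 2c/(γ√K_a) = 2×15.6/(19.3×0.5949) = 2.717 m.
σ_a at base = K_a γ H − 2c√K_a = 0.3540×19.3×9.3 − 2×15.6×0.5949 = 44.97 kPa.
P_a = ½ × 44.97 × (H − z_c) = 0.5×44.97×6.583 = 148.0 kN/m.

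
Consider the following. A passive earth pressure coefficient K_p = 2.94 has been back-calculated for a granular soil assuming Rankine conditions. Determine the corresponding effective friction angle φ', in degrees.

29.5°

K_p = (1+sin φ)/(1−sin φ) ⇒ sin φ = (K_p − 1)/(K_p + 1) = 0.4924.
φ = arcsin(0.4924) = 29.50°.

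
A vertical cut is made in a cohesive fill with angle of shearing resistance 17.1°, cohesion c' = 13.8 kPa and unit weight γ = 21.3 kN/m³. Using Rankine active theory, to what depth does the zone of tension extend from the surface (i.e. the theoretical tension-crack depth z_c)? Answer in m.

K_a = tan²(45° − 17.1°/2) = 0.5455; √K_a = 0.7386.
The active pressure is zero where K_a γ z = 2c√K_a, so z_c = 2c/(γ√K_a) = 2×13.8/(21.3×0.7386) = 1.754 m.

1.75 m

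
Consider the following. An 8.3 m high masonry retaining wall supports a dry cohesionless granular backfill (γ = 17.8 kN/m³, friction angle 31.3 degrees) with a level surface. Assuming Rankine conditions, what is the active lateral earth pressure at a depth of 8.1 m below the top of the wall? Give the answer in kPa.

K_a = (1 − sin φ)/(1 + sin φ) = 0.3162.
σ_h = K_a γ z = 0.3162 × 17.8 × 8.1 = 45.59 kPa.

45.6 kPa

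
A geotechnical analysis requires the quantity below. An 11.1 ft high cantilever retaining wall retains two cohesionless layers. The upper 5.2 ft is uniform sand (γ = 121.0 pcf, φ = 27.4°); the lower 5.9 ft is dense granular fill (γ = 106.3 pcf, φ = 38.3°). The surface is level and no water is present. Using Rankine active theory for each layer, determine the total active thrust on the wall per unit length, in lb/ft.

K_a1 = tan²(45°−27.4°/2) = 0.3697; K_a2 = tan²(45°−38.3°/2) = 0.2347.
Layer 1: σ at base = K_a1 γ₁ h₁ = 232.6 psf; P₁ = ½×232.6×5.2 = 604.8.
Layer 2: σ_v at top = γ₁h₁ = 629.2; σ_h top = K_a2×629.2 = 147.7; σ_h base = K_a2×(629.2+106.3×5.9) = 294.9.
P₂ = ½(147.7+294.9)×5.9 = 1306. Total P_a = 604.8+1306 = 1910 lb/ft.

1910 lb/ft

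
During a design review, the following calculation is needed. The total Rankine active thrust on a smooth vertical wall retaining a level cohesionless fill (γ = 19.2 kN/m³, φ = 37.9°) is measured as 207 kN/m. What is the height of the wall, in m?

K_a = 0.2389. P_a = ½ K_a γ H² ⇒ H = √(2P_a/(K_a γ)).
H = √(2×207/(0.2389×19.2)) = 9.500 m.

9.50 m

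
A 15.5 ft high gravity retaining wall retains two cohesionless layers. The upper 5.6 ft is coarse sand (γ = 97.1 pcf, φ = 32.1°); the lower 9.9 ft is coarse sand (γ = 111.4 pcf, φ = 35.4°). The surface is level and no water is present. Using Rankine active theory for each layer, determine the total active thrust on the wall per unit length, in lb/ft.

K_a1 = tan²(45°−32.1°/2) = 0.3060; K_a2 = tan²(45°−35.4°/2) = 0.2664.
Layer 1: σ at base = K_a1 γ₁ h₁ = 166.4 psf; P₁ = ½×166.4×5.6 = 465.9.
Layer 2: σ_v at top = γ₁h₁ = 543.8; σ_h top = K_a2×543.8 = 144.9; σ_h base = K_a2×(543.8+111.4×9.9) = 438.7.
P₂ = ½(144.9+438.7)×9.9 = 2888. Total P_a = 465.9+2888 = 3354 lb/ft.

3350 lb/ft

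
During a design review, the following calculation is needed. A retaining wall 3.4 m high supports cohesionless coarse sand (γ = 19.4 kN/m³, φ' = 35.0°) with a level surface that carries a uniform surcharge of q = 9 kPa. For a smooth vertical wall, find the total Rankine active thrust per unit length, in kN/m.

K_a = tan²(45° − φ/2) = 0.2710.
Soil triangle: ½ K_a γ H² = 0.5×0.2710×19.4×3.4² = 30.39 kN/m.
Surcharge rectangle: K_a q H = 0.2710×9×3.4 = 8.292 kN/m.
Total = 30.39 + 8.292 = 38.68 kN/m.

38.7 kN/m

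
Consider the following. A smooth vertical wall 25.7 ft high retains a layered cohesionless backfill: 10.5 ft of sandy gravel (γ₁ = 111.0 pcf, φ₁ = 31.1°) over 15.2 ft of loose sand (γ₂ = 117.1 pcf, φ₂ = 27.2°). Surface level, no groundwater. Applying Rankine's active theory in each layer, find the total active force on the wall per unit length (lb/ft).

13600 lb/ft

K_a1 = tan²(45°−31.1°/2) = 0.3188; K_a2 = tan²(45°−27.2°/2) = 0.3726.
Layer 1: σ at base = K_a1 γ₁ h₁ = 371.6 psf; P₁ = ½×371.6×10.5 = 1951.
Layer 2: σ_v at top = γ₁h₁ = 1166; σ_h top = K_a2×1166 = 434.3; σ_h base = K_a2×(1166+117.1×15.2) = 1097.
P₂ = ½(434.3+1097)×15.2 = 11640. Total P_a = 1951+11640 = 13590 lb/ft.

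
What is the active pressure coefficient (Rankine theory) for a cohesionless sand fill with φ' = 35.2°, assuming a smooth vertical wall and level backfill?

K_a = (1 − sin φ)/(1 + sin φ) = (1 − sin 35.2°)/(1 + sin 35.2°) = 0.2687.

0.269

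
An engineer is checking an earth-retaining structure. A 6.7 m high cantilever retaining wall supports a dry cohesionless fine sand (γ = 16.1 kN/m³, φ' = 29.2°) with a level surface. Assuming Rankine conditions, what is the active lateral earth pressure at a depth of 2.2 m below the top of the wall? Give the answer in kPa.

12.2 kPa

K_a = (1 − sin φ)/(1 + sin φ) = 0.3442.
σ_h = K_a γ z = 0.3442 × 16.1 × 2.2 = 12.19 kPa.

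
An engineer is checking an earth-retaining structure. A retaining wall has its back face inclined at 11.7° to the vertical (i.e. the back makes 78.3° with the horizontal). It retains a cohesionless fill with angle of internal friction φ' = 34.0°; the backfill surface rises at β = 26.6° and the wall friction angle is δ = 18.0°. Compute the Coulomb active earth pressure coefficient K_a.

0.566

K_a = sin²(α+φ) / [sin²α · sin(α−δ) · (1 + √{sin(φ+δ)sin(φ−β) / (sin(α−δ)sin(α+β))})²].
With α = 78.3°, φ = 34.0°, δ = 18.0°, β = 26.6°: K_a = 0.5658.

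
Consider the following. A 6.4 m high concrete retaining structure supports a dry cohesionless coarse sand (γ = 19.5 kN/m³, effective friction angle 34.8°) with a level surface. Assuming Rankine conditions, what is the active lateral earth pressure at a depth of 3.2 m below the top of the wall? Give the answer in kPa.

17.1 kPa

K_a = (1 − sin φ)/(1 + sin φ) = 0.2733.
σ_h = K_a γ z = 0.2733 × 19.5 × 3.2 = 17.05 kPa.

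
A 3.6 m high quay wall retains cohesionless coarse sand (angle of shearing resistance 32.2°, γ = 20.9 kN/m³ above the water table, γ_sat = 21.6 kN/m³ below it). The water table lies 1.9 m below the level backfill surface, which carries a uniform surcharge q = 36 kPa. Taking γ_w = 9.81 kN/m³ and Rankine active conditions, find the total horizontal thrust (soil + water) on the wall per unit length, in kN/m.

90.9 kN/m

K_a = tan²(45° − φ/2) = 0.3047.
γ' = 21.6 − 9.81 = 11.79 kN/m³. h₂ = H − d_w = 1.7 m.
σ'_h: at surface K_a·q = 10.97; at WT K_a(q+γd_w) = 23.07; at base K_a(q+γd_w+γ'h₂) = 29.18 kPa.
P₁ = ½(10.97+23.07)×1.9 = 32.34; P₂ = ½(23.07+29.18)×1.7 = 44.41; P_w = ½γ_w h₂² = 14.18.
Total = 32.34+44.41+14.18 = 90.93 kN/m.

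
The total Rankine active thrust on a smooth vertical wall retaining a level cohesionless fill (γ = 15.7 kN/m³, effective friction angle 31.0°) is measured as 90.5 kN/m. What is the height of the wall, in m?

K_a = 0.3201. P_a = ½ K_a γ H² ⇒ H = √(2P_a/(K_a γ)).
H = √(2×90.5/(0.3201×15.7)) = 6.001 m.

6.00 m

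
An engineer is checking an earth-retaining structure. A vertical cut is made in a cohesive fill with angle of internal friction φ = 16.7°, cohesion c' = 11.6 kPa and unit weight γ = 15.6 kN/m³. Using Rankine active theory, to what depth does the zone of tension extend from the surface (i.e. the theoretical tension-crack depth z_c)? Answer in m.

2.00 m

K_a = tan²(45° − 16.7°/2) = 0.5536; √K_a = 0.7440.
The active pressure is zero where K_a γ z = 2c√K_a, so z_c = 2c/(γ√K_a) = 2×11.6/(15.6×0.7440) = 1.999 m.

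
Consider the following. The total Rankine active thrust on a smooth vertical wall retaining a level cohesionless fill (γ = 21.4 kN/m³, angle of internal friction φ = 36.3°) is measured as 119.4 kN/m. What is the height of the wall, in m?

K_a = 0.2563. P_a = ½ K_a γ H² ⇒ H = √(2P_a/(K_a γ)).
H = √(2×119.4/(0.2563×21.4)) = 6.599 m.

6.60 m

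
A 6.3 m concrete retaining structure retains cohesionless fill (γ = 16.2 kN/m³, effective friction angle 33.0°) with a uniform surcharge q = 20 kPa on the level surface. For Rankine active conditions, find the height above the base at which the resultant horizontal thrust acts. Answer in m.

2.40 m

K_a = 0.2948.
Triangular part P₁ = ½K_aγH² = 94.78 at H/3 = 2.100 m; rectangular part P₂ = K_a q H = 37.14 at H/2 = 3.150 m.
ȳ = (P₁·2.100 + P₂·3.150)/(P₁+P₂) = 2.396 m.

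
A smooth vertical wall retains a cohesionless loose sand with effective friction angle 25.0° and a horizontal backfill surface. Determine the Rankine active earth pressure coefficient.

K_a = (1 − sin φ)/(1 + sin φ) = (1 − sin 25.0°)/(1 + sin 25.0°) = 0.4059.

0.406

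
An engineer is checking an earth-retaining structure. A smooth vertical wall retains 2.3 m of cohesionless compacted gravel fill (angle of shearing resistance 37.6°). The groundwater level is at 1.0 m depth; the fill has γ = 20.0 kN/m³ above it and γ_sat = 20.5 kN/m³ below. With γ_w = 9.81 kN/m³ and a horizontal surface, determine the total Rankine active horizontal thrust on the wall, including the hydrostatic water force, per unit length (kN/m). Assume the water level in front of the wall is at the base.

19.2 kN/m

K_a = tan²(45° − φ/2) = 0.2421.
γ' = 20.5 − 9.81 = 10.69 kN/m³. Depth below WT = 1.3 m.
σ'_h at WT = K_a γ d_w = 4.842 kPa; at base = 4.842 + K_a γ' × 1.3 = 8.207 kPa.
P₁ (0–1.0 m) = ½×4.842×1.0 = 2.421. P₂ (1.0–2.3 m) = ½(4.842+8.207)×1.3 = 8.482.
P_w = ½ γ_w h₂² = 0.5×9.81×1.3² = 8.289. Total = 2.421+8.482+8.289 = 19.19 kN/m.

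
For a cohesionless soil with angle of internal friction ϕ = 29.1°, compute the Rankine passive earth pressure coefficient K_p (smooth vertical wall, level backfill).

2.89

K_p = (1 + sin φ)/(1 − sin φ) = tan²(45° + 29.1°/2) = 2.894.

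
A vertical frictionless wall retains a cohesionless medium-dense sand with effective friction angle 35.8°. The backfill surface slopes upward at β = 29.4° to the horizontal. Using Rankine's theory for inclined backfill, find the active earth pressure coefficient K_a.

K_a = cos β · (cos β − √(cos²β − cos²φ)) / (cos β + √(cos²β − cos²φ)).
cos β = 0.8712, cos φ = 0.8111, √(cos²β − cos²φ) = 0.3181.
K_a = 0.8712 × (0.8712 − 0.3181)/(0.8712 + 0.3181) = 0.4052.

0.405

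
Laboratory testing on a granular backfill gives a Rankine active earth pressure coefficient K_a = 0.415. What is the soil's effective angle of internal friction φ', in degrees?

K_a = tan²(45° − φ/2) ⇒ 45° − φ/2 = arctan(√0.415) = 32.79°.
φ = 2(45° − 32.79°) = 24.42°.

24.4°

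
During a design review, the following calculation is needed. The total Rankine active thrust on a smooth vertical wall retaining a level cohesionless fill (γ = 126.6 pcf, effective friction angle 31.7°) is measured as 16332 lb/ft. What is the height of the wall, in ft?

28.8 ft

K_a = 0.3111. P_a = ½ K_a γ H² ⇒ H = √(2P_a/(K_a γ)).
H = √(2×16332/(0.3111×126.6)) = 28.80 ft.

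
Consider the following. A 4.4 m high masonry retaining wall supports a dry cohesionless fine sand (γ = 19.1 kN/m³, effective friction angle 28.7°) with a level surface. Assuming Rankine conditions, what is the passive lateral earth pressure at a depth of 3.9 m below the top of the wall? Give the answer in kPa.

212 kPa

K_p = (1 + sin φ)/(1 − sin φ) = 2.848.
σ_h = K_p γ z = 2.848 × 19.1 × 3.9 = 212.1 kPa.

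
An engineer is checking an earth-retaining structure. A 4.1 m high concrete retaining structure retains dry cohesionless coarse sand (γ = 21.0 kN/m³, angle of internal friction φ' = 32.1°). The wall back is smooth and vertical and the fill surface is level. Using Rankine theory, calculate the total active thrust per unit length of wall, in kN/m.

K_a = tan²(45° − φ/2) = 0.3060.
P_a = ½ K_a γ H² = 0.5 × 0.3060 × 21.0 × 4.1² = 54.01 kN/m.

54.0 kN/m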